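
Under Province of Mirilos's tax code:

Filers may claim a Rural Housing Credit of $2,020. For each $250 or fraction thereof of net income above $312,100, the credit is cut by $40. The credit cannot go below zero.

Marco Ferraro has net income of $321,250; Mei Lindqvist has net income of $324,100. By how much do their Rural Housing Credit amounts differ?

$440

Marco ($321,250): Rural Housing Credit: income exceeds $312,100 by $9,150, which is 37 full-or-partial $250 increments; reduction = 37 × $40 = $1,480, leaving $540.
Mei ($324,100): Rural Housing Credit: income exceeds $312,100 by $12,000, which is 48 full-or-partial $250 increments; reduction = 48 × $40 = $1,920, leaving $100.
Difference: |$540 − $100| = $440.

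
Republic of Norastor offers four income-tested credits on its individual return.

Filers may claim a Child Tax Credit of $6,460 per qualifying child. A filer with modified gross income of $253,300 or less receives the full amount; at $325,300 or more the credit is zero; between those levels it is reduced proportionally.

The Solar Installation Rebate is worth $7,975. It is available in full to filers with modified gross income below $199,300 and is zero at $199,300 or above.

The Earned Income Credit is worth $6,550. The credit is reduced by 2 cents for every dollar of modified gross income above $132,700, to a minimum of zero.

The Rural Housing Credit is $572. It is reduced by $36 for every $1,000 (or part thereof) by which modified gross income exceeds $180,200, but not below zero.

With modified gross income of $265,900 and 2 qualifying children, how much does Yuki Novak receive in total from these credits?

$14,545

Child Tax Credit: base = 2 × $6,460 = $12,920. $265,900 is $12,600 into a $72,000 phase-out range, leaving 59,400/72,000 of the credit: $12,920 × 59,400/72,000 = $10,659.
Solar Installation Rebate: $265,900 meets or exceeds the $199,300 cutoff, so the credit is $0.
Earned Income Credit: 2% of the $133,200 excess over $132,700 is $2,664; credit = $6,550 − $2,664 = $3,886.
Rural Housing Credit: income exceeds $180,200 by $85,700 → 86 increments × $36 = $3,096 ≥ base, so the credit is $0.
Total: $10,659 + $0 + $3,886 + $0 = $14,545.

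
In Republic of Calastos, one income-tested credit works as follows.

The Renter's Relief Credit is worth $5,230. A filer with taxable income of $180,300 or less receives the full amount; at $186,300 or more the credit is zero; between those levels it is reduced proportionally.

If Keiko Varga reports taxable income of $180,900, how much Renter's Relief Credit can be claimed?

$4,707

Renter's Relief Credit: $180,900 is $600 into a $6,000 phase-out range, leaving 5,400/6,000 of the credit: $5,230 × 5,400/6,000 = $4,707.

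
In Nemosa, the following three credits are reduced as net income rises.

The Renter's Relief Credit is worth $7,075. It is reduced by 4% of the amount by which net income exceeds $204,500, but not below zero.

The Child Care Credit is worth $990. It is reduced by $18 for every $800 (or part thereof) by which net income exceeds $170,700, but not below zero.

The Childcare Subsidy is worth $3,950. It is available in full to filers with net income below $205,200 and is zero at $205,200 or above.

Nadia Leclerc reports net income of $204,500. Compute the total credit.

Renter's Relief Credit: $204,500 is at or below the $204,500 threshold, so the full $7,075 applies.
Child Care Credit: income exceeds $170,700 by $33,800, which is 43 full-or-partial $800 increments; reduction = 43 × $18 = $774, leaving $216.
Childcare Subsidy: $204,500 is below the $205,200 cutoff, so the full $3,950 applies.
Total: $7,075 + $216 + $3,950 = $11,241.

$11,241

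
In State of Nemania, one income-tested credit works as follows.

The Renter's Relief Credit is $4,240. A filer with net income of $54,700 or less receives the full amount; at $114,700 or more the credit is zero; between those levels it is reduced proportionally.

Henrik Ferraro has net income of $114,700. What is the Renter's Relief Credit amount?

Renter's Relief Credit: $114,700 is at or above $114,700, so the credit is $0.

$0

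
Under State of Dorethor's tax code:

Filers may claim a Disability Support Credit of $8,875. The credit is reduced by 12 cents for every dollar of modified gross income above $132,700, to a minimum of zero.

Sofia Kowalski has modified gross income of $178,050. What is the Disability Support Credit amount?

$3,433

Disability Support Credit: 12% of the $45,350 excess over $132,700 is $5,442; credit = $8,875 − $5,442 = $3,433.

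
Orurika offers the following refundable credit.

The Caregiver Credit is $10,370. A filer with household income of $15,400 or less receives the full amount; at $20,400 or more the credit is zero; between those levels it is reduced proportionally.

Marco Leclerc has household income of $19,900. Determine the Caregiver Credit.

$1,037

Caregiver Credit: $19,900 is $4,500 into a $5,000 phase-out range, leaving 500/5,000 of the credit: $10,370 × 500/5,000 = $1,037.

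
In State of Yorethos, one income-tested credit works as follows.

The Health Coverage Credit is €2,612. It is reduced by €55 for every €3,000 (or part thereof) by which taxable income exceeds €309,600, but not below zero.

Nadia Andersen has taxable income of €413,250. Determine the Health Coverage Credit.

Health Coverage Credit: income exceeds €309,600 by €103,650, which is 35 full-or-partial €3,000 increments; reduction = 35 × €55 = €1,925, leaving €687.

€687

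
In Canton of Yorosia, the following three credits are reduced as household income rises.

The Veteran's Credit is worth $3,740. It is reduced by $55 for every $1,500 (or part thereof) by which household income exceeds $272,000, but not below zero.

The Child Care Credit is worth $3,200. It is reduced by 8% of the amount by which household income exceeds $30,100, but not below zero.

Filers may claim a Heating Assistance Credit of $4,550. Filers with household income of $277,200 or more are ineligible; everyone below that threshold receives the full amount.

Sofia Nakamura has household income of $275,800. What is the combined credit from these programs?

Veteran's Credit: income exceeds $272,000 by $3,800, which is 3 full-or-partial $1,500 increments; reduction = 3 × $55 = $165, leaving $3,575.
Child Care Credit: 8% of the $245,700 excess over $30,100 is $19,656 ≥ base, so the credit is $0.
Heating Assistance Credit: $275,800 is below the $277,200 cutoff, so the full $4,550 applies.
Total: $3,575 + $0 + $4,550 = $8,125.

$8,125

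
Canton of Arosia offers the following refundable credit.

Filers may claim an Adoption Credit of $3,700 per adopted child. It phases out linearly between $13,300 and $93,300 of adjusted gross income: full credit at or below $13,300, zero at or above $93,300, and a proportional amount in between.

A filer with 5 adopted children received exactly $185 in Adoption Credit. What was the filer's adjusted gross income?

Full credit = 5 × $3,700 = $18,500.
$185 is 185/18,500 of the full $18,500, so 18,315/18,500 of the $80,000 range has been used: income = $13,300 + $80,000 × 18,315/18,500 = $92,500.

$92,500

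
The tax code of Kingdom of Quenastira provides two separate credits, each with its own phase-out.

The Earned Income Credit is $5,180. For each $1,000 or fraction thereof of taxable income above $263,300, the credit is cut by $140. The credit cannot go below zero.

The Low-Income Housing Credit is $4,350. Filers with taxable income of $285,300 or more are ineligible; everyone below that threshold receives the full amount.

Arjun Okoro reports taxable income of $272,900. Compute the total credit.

Earned Income Credit: income exceeds $263,300 by $9,600, which is 10 full-or-partial $1,000 increments; reduction = 10 × $140 = $1,400, leaving $3,780.
Low-Income Housing Credit: $272,900 is below the $285,300 cutoff, so the full $4,350 applies.
Total: $3,780 + $4,350 = $8,130.

$8,130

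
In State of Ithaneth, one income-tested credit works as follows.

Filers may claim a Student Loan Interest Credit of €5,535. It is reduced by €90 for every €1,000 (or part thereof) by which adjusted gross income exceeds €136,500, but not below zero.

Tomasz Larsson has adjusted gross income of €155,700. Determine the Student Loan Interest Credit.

Student Loan Interest Credit: income exceeds €136,500 by €19,200, which is 20 full-or-partial €1,000 increments; reduction = 20 × €90 = €1,800, leaving €3,735.

€3,735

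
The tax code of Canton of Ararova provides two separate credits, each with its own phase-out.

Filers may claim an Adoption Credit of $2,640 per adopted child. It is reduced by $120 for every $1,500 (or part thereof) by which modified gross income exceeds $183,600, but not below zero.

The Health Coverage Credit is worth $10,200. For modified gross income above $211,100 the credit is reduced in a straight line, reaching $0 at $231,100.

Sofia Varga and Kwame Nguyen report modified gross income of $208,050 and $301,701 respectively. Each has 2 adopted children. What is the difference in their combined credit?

$13,440

Sofia ($208,050): Adoption Credit: base = 2 × $2,640 = $5,280. income exceeds $183,600 by $24,450, which is 17 full-or-partial $1,500 increments; reduction = 17 × $120 = $2,040, leaving $3,240. Health Coverage Credit: $208,050 is at or below the $211,100 threshold, so the full $10,200 applies. total $3,240 + $10,200 = $13,440
Kwame ($301,701): Adoption Credit: base = 2 × $2,640 = $5,280. income exceeds $183,600 by $118,101 → 79 increments × $120 = $9,480 ≥ base, so the credit is $0. Health Coverage Credit: $301,701 is at or above $231,100, so the credit is $0. total $0 + $0 = $0
Difference: |$13,440 − $0| = $13,440.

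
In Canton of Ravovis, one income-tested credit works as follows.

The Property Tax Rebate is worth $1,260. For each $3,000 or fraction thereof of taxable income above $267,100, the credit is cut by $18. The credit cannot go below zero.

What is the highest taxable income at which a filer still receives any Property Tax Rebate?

After 69 increments the reduction is 69 × $18 = $1,242, leaving $18; one more increment wipes it out. Increment 69 ends at excess 69 × $3,000 = $207,000, so the highest qualifying income is $267,100 + $207,000 = $474,100.

$474,100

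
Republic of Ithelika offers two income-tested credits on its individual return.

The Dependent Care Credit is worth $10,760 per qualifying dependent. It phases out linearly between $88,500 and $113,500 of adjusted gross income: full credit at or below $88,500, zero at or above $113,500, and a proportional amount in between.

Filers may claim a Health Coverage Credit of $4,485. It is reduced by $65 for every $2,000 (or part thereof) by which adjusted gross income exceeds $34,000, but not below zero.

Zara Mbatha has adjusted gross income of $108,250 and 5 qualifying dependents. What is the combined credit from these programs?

Dependent Care Credit: base = 5 × $10,760 = $53,800. $108,250 is $19,750 into a $25,000 phase-out range, leaving 5,250/25,000 of the credit: $53,800 × 5,250/25,000 = $11,298.
Health Coverage Credit: income exceeds $34,000 by $74,250, which is 38 full-or-partial $2,000 increments; reduction = 38 × $65 = $2,470, leaving $2,015.
Total: $11,298 + $2,015 = $13,313.

$13,313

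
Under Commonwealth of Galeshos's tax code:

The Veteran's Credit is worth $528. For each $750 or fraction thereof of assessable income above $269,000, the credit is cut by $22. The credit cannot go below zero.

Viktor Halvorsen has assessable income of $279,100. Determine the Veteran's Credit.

$220

Veteran's Credit: income exceeds $269,000 by $10,100, which is 14 full-or-partial $750 increments; reduction = 14 × $22 = $308, leaving $220.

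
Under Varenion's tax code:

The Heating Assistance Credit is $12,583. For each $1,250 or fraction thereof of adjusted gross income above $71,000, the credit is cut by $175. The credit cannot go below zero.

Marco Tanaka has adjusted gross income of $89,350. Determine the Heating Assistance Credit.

Heating Assistance Credit: income exceeds $71,000 by $18,350, which is 15 full-or-partial $1,250 increments; reduction = 15 × $175 = $2,625, leaving $9,958.

$9,958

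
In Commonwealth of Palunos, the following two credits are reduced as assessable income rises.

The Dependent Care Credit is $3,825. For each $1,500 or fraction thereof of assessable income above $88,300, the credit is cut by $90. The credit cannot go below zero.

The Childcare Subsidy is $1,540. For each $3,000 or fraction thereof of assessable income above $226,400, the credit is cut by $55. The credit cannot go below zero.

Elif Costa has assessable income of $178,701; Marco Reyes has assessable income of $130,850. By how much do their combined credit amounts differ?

Elif ($178,701): Dependent Care Credit: income exceeds $88,300 by $90,401 → 61 increments × $90 = $5,490 ≥ base, so the credit is $0. Childcare Subsidy: $178,701 is at or below the $226,400 threshold, so the full $1,540 applies. total $0 + $1,540 = $1,540
Marco ($130,850): Dependent Care Credit: income exceeds $88,300 by $42,550, which is 29 full-or-partial $1,500 increments; reduction = 29 × $90 = $2,610, leaving $1,215. Childcare Subsidy: $130,850 is at or below the $226,400 threshold, so the full $1,540 applies. total $1,215 + $1,540 = $2,755
Difference: |$1,540 − $2,755| = $1,215.

$1,215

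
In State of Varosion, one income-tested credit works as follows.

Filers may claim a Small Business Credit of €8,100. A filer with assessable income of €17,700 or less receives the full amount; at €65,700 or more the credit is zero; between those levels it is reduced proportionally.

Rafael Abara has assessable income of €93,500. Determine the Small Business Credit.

€0

Small Business Credit: €93,500 is at or above €65,700, so the credit is €0.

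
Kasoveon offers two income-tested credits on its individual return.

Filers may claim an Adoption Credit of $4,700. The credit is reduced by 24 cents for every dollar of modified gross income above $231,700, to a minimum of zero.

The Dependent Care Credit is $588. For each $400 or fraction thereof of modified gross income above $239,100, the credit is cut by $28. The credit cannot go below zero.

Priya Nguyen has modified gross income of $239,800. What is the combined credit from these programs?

$3,288

Adoption Credit: 24% of the $8,100 excess over $231,700 is $1,944; credit = $4,700 − $1,944 = $2,756.
Dependent Care Credit: income exceeds $239,100 by $700, which is 2 full-or-partial $400 increments; reduction = 2 × $28 = $56, leaving $532.
Total: $2,756 + $532 = $3,288.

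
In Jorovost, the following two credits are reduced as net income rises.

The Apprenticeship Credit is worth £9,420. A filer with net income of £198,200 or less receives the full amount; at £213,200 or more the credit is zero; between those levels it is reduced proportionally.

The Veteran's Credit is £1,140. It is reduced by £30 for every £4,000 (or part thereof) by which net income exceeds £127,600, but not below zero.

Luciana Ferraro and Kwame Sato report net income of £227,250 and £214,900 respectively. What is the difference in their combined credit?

£90

Luciana (£227,250): Apprenticeship Credit: £227,250 is at or above £213,200, so the credit is £0. Veteran's Credit: income exceeds £127,600 by £99,650, which is 25 full-or-partial £4,000 increments; reduction = 25 × £30 = £750, leaving £390. total £0 + £390 = £390
Kwame (£214,900): Apprenticeship Credit: £214,900 is at or above £213,200, so the credit is £0. Veteran's Credit: income exceeds £127,600 by £87,300, which is 22 full-or-partial £4,000 increments; reduction = 22 × £30 = £660, leaving £480. total £0 + £480 = £480
Difference: |£390 − £480| = £90.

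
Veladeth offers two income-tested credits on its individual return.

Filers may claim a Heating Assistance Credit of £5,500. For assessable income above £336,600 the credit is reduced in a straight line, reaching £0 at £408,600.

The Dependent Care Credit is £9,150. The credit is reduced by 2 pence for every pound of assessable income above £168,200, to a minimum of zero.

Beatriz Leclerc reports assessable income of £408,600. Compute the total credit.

Heating Assistance Credit: £408,600 is at or above £408,600, so the credit is £0.
Dependent Care Credit: 2% of the £240,400 excess over £168,200 is £4,808; credit = £9,150 − £4,808 = £4,342.
Total: £0 + £4,342 = £4,342.

£4,342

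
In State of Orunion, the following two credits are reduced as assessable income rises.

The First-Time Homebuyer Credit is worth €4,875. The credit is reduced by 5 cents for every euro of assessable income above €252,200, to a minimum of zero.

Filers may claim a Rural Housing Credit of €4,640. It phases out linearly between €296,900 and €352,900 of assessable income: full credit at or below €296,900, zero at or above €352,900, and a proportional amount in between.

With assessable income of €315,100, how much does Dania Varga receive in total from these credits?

First-Time Homebuyer Credit: 5% of the €62,900 excess over €252,200 is €3,145; credit = €4,875 − €3,145 = €1,730.
Rural Housing Credit: €315,100 is €18,200 into a €56,000 phase-out range, leaving 37,800/56,000 of the credit: €4,640 × 37,800/56,000 = €3,132.
Total: €1,730 + €3,132 = €4,862.

€4,862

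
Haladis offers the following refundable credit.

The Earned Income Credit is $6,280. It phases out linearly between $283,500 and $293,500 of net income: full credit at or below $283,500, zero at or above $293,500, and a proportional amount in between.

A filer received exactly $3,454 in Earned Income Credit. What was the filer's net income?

$288,000

$3,454 is 3,454/6,280 of the full $6,280, so 2,826/6,280 of the $10,000 range has been used: income = $283,500 + $10,000 × 2,826/6,280 = $288,000.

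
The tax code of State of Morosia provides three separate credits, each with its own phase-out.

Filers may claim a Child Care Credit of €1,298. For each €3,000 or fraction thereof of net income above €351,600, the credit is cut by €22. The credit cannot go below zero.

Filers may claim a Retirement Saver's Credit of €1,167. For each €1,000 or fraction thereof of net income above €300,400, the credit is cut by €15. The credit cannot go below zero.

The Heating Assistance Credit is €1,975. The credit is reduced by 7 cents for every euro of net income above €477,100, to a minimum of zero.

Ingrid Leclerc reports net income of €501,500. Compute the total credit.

€465

Child Care Credit: income exceeds €351,600 by €149,900, which is 50 full-or-partial €3,000 increments; reduction = 50 × €22 = €1,100, leaving €198.
Retirement Saver's Credit: income exceeds €300,400 by €201,100 → 202 increments × €15 = €3,030 ≥ base, so the credit is €0.
Heating Assistance Credit: 7% of the €24,400 excess over €477,100 is €1,708; credit = €1,975 − €1,708 = €267.
Total: €198 + €0 + €267 = €465.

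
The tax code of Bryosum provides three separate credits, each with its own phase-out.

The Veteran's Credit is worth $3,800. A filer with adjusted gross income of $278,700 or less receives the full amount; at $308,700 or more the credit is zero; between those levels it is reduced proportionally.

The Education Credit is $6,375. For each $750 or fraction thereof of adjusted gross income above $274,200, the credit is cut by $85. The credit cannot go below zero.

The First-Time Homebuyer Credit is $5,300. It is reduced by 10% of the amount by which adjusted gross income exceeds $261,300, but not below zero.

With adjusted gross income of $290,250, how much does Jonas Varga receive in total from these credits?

$9,247

Veteran's Credit: $290,250 is $11,550 into a $30,000 phase-out range, leaving 18,450/30,000 of the credit: $3,800 × 18,450/30,000 = $2,337.
Education Credit: income exceeds $274,200 by $16,050, which is 22 full-or-partial $750 increments; reduction = 22 × $85 = $1,870, leaving $4,505.
First-Time Homebuyer Credit: 10% of the $28,950 excess over $261,300 is $2,895; credit = $5,300 − $2,895 = $2,405.
Total: $2,337 + $4,505 + $2,405 = $9,247.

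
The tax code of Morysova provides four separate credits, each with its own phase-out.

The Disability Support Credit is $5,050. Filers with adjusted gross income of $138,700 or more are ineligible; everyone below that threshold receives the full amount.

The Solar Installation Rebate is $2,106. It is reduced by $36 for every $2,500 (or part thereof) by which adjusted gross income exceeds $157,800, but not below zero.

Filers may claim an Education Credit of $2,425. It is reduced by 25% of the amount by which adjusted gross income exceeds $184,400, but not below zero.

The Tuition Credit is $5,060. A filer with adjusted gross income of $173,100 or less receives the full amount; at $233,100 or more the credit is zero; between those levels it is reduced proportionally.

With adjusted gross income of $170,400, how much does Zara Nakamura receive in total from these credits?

Disability Support Credit: $170,400 meets or exceeds the $138,700 cutoff, so the credit is $0.
Solar Installation Rebate: income exceeds $157,800 by $12,600, which is 6 full-or-partial $2,500 increments; reduction = 6 × $36 = $216, leaving $1,890.
Education Credit: $170,400 is at or below the $184,400 threshold, so the full $2,425 applies.
Tuition Credit: $170,400 is at or below the $173,100 threshold, so the full $5,060 applies.
Total: $0 + $1,890 + $2,425 + $5,060 = $9,375.

$9,375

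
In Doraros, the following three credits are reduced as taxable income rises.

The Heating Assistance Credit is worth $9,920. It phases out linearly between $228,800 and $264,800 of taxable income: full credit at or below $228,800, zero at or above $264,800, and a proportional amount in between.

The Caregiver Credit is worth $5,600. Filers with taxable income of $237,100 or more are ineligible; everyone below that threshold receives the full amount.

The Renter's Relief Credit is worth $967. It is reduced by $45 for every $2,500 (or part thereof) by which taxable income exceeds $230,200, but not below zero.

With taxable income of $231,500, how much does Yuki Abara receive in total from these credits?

Heating Assistance Credit: $231,500 is $2,700 into a $36,000 phase-out range, leaving 33,300/36,000 of the credit: $9,920 × 33,300/36,000 = $9,176.
Caregiver Credit: $231,500 is below the $237,100 cutoff, so the full $5,600 applies.
Renter's Relief Credit: income exceeds $230,200 by $1,300, which is 1 full-or-partial $2,500 increment; reduction = 1 × $45 = $45, leaving $922.
Total: $9,176 + $5,600 + $922 = $15,698.

$15,698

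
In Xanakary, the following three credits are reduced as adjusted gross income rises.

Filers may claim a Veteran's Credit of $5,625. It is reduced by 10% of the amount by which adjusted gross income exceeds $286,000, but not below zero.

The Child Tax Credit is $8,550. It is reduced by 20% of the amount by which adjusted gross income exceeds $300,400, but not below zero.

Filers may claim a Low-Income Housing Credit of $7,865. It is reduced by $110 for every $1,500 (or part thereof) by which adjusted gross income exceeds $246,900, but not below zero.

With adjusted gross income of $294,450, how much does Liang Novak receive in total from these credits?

Veteran's Credit: 10% of the $8,450 excess over $286,000 is $845; credit = $5,625 − $845 = $4,780.
Child Tax Credit: $294,450 is at or below the $300,400 threshold, so the full $8,550 applies.
Low-Income Housing Credit: income exceeds $246,900 by $47,550, which is 32 full-or-partial $1,500 increments; reduction = 32 × $110 = $3,520, leaving $4,345.
Total: $4,780 + $8,550 + $4,345 = $17,675.

$17,675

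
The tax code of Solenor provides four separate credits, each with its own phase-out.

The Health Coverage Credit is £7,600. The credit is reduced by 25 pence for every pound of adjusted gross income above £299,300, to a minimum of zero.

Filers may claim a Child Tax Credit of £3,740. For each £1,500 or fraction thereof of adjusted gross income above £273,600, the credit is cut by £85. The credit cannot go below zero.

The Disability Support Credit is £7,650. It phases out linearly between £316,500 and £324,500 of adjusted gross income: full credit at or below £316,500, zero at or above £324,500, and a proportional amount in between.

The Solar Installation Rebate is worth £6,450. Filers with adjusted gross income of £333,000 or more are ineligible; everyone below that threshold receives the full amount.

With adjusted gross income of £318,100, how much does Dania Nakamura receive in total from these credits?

Health Coverage Credit: 25% of the £18,800 excess over £299,300 is £4,700; credit = £7,600 − £4,700 = £2,900.
Child Tax Credit: income exceeds £273,600 by £44,500, which is 30 full-or-partial £1,500 increments; reduction = 30 × £85 = £2,550, leaving £1,190.
Disability Support Credit: £318,100 is £1,600 into a £8,000 phase-out range, leaving 6,400/8,000 of the credit: £7,650 × 6,400/8,000 = £6,120.
Solar Installation Rebate: £318,100 is below the £333,000 cutoff, so the full £6,450 applies.
Total: £2,900 + £1,190 + £6,120 + £6,450 = £16,660.

£16,660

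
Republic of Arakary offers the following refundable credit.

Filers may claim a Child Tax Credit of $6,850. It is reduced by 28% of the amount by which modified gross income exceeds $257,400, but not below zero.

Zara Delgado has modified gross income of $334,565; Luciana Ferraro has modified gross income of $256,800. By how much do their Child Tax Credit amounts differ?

$6,850

Zara ($334,565): Child Tax Credit: 28% of the $77,165 excess over $257,400 is $21,606.20 ≥ base, so the credit is $0.
Luciana ($256,800): Child Tax Credit: $256,800 is at or below the $257,400 threshold, so the full $6,850 applies.
Difference: |$0 − $6,850| = $6,850.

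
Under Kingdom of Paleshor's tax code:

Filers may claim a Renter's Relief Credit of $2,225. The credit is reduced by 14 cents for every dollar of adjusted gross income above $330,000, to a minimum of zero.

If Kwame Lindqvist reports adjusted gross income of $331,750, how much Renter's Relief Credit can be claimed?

Renter's Relief Credit: 14% of the $1,750 excess over $330,000 is $245; credit = $2,225 − $245 = $1,980.

$1,980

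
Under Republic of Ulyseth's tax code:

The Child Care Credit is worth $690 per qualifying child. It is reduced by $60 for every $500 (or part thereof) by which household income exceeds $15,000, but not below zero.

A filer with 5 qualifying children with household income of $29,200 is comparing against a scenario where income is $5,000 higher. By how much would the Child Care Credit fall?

At $29,200 — base = 5 × $690 = $3,450. income exceeds $15,000 by $14,200, which is 29 full-or-partial $500 increments; reduction = 29 × $60 = $1,740, leaving $1,710.
At $34,200 — base = 5 × $690 = $3,450. income exceeds $15,000 by $19,200, which is 39 full-or-partial $500 increments; reduction = 39 × $60 = $2,340, leaving $1,110.
Lost: $1,710 − $1,110 = $600.

$600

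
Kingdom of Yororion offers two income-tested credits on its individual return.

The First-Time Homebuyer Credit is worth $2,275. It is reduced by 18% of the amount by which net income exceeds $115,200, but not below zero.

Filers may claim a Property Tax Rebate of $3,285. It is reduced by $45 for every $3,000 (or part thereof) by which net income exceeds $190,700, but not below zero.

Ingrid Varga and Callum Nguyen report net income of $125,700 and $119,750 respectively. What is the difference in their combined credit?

$1,071

Ingrid ($125,700): First-Time Homebuyer Credit: 18% of the $10,500 excess over $115,200 is $1,890; credit = $2,275 − $1,890 = $385. Property Tax Rebate: $125,700 is at or below the $190,700 threshold, so the full $3,285 applies. total $385 + $3,285 = $3,670
Callum ($119,750): First-Time Homebuyer Credit: 18% of the $4,550 excess over $115,200 is $819; credit = $2,275 − $819 = $1,456. Property Tax Rebate: $119,750 is at or below the $190,700 threshold, so the full $3,285 applies. total $1,456 + $3,285 = $4,741
Difference: |$3,670 − $4,741| = $1,071.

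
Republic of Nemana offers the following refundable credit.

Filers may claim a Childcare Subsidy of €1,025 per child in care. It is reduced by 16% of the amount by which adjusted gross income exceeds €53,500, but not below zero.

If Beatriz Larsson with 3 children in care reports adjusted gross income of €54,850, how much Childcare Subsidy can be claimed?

€2,859

Childcare Subsidy: base = 3 × €1,025 = €3,075. 16% of the €1,350 excess over €53,500 is €216; credit = €3,075 − €216 = €2,859.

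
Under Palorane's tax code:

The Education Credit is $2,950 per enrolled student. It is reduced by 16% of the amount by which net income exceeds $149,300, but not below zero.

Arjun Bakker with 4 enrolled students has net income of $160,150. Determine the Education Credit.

Education Credit: base = 4 × $2,950 = $11,800. 16% of the $10,850 excess over $149,300 is $1,736; credit = $11,800 − $1,736 = $10,064.

$10,064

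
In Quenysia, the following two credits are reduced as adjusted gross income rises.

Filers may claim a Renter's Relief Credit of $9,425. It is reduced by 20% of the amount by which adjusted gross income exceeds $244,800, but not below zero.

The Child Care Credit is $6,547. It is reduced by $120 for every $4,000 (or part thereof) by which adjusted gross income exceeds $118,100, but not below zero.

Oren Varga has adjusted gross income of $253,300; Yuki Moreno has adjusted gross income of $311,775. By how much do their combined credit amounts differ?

$9,525

Oren ($253,300): Renter's Relief Credit: 20% of the $8,500 excess over $244,800 is $1,700; credit = $9,425 − $1,700 = $7,725. Child Care Credit: income exceeds $118,100 by $135,200, which is 34 full-or-partial $4,000 increments; reduction = 34 × $120 = $4,080, leaving $2,467. total $7,725 + $2,467 = $10,192
Yuki ($311,775): Renter's Relief Credit: 20% of the $66,975 excess over $244,800 is $13,395 ≥ base, so the credit is $0. Child Care Credit: income exceeds $118,100 by $193,675, which is 49 full-or-partial $4,000 increments; reduction = 49 × $120 = $5,880, leaving $667. total $0 + $667 = $667
Difference: |$10,192 − $667| = $9,525.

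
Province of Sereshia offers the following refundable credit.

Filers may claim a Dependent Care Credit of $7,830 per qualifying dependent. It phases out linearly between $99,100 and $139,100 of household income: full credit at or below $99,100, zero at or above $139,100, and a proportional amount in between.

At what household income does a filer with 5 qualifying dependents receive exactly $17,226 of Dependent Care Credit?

$121,500

Full credit = 5 × $7,830 = $39,150.
$17,226 is 17,226/39,150 of the full $39,150, so 21,924/39,150 of the $40,000 range has been used: income = $99,100 + $40,000 × 21,924/39,150 = $121,500.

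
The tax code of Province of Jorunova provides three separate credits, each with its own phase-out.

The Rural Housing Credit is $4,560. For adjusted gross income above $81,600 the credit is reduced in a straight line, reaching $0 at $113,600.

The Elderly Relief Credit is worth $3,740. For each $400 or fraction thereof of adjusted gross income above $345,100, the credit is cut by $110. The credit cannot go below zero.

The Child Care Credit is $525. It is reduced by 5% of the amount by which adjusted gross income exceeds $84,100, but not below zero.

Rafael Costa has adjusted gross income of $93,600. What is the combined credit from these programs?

Rural Housing Credit: $93,600 is $12,000 into a $32,000 phase-out range, leaving 20,000/32,000 of the credit: $4,560 × 20,000/32,000 = $2,850.
Elderly Relief Credit: $93,600 is at or below the $345,100 threshold, so the full $3,740 applies.
Child Care Credit: 5% of the $9,500 excess over $84,100 is $475; credit = $525 − $475 = $50.
Total: $2,850 + $3,740 + $50 = $6,640.

$6,640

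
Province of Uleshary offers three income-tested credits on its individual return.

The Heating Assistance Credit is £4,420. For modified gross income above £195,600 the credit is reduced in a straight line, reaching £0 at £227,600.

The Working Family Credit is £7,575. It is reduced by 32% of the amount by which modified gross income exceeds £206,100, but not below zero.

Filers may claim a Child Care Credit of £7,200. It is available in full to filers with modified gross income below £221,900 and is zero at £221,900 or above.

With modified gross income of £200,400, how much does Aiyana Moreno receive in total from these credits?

£18,532

Heating Assistance Credit: £200,400 is £4,800 into a £32,000 phase-out range, leaving 27,200/32,000 of the credit: £4,420 × 27,200/32,000 = £3,757.
Working Family Credit: £200,400 is at or below the £206,100 threshold, so the full £7,575 applies.
Child Care Credit: £200,400 is below the £221,900 cutoff, so the full £7,200 applies.
Total: £3,757 + £7,575 + £7,200 = £18,532.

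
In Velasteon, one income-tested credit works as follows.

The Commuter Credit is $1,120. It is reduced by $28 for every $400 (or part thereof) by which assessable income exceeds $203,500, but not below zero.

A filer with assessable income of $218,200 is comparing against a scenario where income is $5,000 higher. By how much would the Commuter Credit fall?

At $218,200 — income exceeds $203,500 by $14,700, which is 37 full-or-partial $400 increments; reduction = 37 × $28 = $1,036, leaving $84.
At $223,200 — income exceeds $203,500 by $19,700 → 50 increments × $28 = $1,400 ≥ base, so the credit is $0.
Lost: $84 − $0 = $84.

$84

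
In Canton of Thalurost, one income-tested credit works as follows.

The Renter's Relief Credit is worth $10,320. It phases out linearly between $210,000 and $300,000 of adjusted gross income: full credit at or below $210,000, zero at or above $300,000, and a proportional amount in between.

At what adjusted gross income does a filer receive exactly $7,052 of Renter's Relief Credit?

$7,052 is 7,052/10,320 of the full $10,320, so 3,268/10,320 of the $90,000 range has been used: income = $210,000 + $90,000 × 3,268/10,320 = $238,500.

$238,500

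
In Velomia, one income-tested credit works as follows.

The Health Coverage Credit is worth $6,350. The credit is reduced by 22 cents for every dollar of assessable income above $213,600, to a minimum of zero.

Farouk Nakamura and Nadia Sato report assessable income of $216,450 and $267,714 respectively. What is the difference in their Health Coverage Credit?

Farouk ($216,450): Health Coverage Credit: 22% of the $2,850 excess over $213,600 is $627; credit = $6,350 − $627 = $5,723.
Nadia ($267,714): Health Coverage Credit: 22% of the $54,114 excess over $213,600 is $11,905.08 ≥ base, so the credit is $0.
Difference: |$5,723 − $0| = $5,723.

$5,723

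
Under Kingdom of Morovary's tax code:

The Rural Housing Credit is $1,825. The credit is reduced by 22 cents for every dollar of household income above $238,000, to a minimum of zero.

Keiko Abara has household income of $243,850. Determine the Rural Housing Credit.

Rural Housing Credit: 22% of the $5,850 excess over $238,000 is $1,287; credit = $1,825 − $1,287 = $538.

$538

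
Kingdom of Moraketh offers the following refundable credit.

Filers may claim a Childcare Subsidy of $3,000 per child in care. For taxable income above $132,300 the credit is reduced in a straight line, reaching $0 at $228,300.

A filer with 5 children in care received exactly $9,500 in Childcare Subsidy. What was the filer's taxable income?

$167,500

Full credit = 5 × $3,000 = $15,000.
$9,500 is 9,500/15,000 of the full $15,000, so 5,500/15,000 of the $96,000 range has been used: income = $132,300 + $96,000 × 5,500/15,000 = $167,500.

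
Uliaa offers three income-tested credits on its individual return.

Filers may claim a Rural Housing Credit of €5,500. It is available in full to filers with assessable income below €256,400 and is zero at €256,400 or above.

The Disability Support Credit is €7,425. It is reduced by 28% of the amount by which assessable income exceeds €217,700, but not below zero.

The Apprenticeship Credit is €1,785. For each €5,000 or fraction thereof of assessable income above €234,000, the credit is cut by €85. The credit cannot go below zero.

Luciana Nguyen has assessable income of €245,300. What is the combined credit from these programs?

Rural Housing Credit: €245,300 is below the €256,400 cutoff, so the full €5,500 applies.
Disability Support Credit: 28% of the €27,600 excess over €217,700 is €7,728 ≥ base, so the credit is €0.
Apprenticeship Credit: income exceeds €234,000 by €11,300, which is 3 full-or-partial €5,000 increments; reduction = 3 × €85 = €255, leaving €1,530.
Total: €5,500 + €0 + €1,530 = €7,030.

€7,030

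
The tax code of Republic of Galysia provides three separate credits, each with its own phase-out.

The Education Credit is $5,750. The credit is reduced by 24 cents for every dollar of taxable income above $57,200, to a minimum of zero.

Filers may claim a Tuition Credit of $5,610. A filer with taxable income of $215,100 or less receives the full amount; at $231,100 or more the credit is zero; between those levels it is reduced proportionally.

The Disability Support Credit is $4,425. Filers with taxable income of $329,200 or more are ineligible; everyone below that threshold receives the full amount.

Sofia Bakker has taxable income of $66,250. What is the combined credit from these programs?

Education Credit: 24% of the $9,050 excess over $57,200 is $2,172; credit = $5,750 − $2,172 = $3,578.
Tuition Credit: $66,250 is at or below the $215,100 threshold, so the full $5,610 applies.
Disability Support Credit: $66,250 is below the $329,200 cutoff, so the full $4,425 applies.
Total: $3,578 + $5,610 + $4,425 = $13,613.

$13,613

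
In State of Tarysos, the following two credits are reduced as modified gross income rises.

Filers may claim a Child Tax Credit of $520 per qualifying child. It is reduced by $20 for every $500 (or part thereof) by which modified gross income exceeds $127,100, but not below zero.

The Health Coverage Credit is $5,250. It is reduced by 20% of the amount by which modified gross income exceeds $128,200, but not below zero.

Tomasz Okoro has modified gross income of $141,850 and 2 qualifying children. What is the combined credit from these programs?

$2,960

Child Tax Credit: base = 2 × $520 = $1,040. income exceeds $127,100 by $14,750, which is 30 full-or-partial $500 increments; reduction = 30 × $20 = $600, leaving $440.
Health Coverage Credit: 20% of the $13,650 excess over $128,200 is $2,730; credit = $5,250 − $2,730 = $2,520.
Total: $440 + $2,520 = $2,960.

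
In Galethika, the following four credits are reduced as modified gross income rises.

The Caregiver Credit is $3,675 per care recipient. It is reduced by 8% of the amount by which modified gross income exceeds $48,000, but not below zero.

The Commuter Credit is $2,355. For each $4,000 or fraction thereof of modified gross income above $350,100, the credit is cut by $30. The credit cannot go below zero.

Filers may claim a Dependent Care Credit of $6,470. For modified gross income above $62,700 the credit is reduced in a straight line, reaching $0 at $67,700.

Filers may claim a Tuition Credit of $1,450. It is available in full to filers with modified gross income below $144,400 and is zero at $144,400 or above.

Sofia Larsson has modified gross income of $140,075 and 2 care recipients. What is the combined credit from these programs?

$3,805

Caregiver Credit: base = 2 × $3,675 = $7,350. 8% of the $92,075 excess over $48,000 is $7,366 ≥ base, so the credit is $0.
Commuter Credit: $140,075 is at or below the $350,100 threshold, so the full $2,355 applies.
Dependent Care Credit: $140,075 is at or above $67,700, so the credit is $0.
Tuition Credit: $140,075 is below the $144,400 cutoff, so the full $1,450 applies.
Total: $0 + $2,355 + $0 + $1,450 = $3,805.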